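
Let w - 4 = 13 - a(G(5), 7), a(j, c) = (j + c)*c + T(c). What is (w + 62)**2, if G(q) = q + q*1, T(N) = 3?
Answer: 1849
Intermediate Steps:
G(q) = 2*q (G(q) = q + q = 2*q)
a(j, c) = 3 + c*(c + j) (a(j, c) = (j + c)*c + 3 = (c + j)*c + 3 = c*(c + j) + 3 = 3 + c*(c + j))
w = -105 (w = 4 + (13 - (3 + 7**2 + 7*(2*5))) = 4 + (13 - (3 + 49 + 7*10)) = 4 + (13 - (3 + 49 + 70)) = 4 + (13 - 1*122) = 4 + (13 - 122) = 4 - 109 = -105)
(w + 62)**2 = (-105 + 62)**2 = (-43)**2 = 1849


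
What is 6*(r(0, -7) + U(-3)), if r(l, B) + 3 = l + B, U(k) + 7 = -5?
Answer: -132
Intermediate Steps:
U(k) = -12 (U(k) = -7 - 5 = -12)
r(l, B) = -3 + B + l (r(l, B) = -3 + (l + B) = -3 + (B + l) = -3 + B + l)
6*(r(0, -7) + U(-3)) = 6*((-3 - 7 + 0) - 12) = 6*(-10 - 12) = 6*(-22) = -132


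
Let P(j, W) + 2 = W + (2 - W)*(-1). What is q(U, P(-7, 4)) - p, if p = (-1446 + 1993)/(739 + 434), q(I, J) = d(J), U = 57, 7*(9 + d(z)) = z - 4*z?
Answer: -91804/8211 ≈ -11.181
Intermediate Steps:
d(z) = -9 - 3*z/7 (d(z) = -9 + (z - 4*z)/7 = -9 + (-3*z)/7 = -9 - 3*z/7)
P(j, W) = -4 + 2*W (P(j, W) = -2 + (W + (2 - W)*(-1)) = -2 + (W + (-2 + W)) = -2 + (-2 + 2*W) = -4 + 2*W)
q(I, J) = -9 - 3*J/7
p = 547/1173 ≈ 0.46633
q(U, P(-7, 4)) - p = (-9 - 3*(-4 + 2*4)/7) - 1*547/1173 = (-9 - 3*(-4 + 8)/7) - 547/1173 = (-9 - 3/7*4) - 547/1173 = (-9 - 12/7) - 547/1173 = -75/7 - 547/1173 = -91804/8211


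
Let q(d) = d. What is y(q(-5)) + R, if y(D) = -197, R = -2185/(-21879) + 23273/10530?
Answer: -383365969/1969110 ≈ -194.69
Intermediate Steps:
R = 4548701/1969110 (R = -2185*(-1/21879) + 23273*(1/10530) = 2185/21879 + 23273/10530 = 4548701/1969110 ≈ 2.3100)
y(q(-5)) + R = -197 + 4548701/1969110 = -383365969/1969110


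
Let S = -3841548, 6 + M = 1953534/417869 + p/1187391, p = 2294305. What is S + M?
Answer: -1906075512648450727/496173889779 ≈ -3.8415e+6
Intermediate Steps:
M = 301284287165/496173889779 (M = -6 + (1953534/417869 + 2294305/1187391) = -6 + 3278327625839/496173889779 = 301284287165/496173889779 ≈ 0.60721)
S + M = -3841548 + 301284287165/496173889779 = -1906075512648450727/496173889779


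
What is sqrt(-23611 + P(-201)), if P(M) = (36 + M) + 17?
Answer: I*sqrt(23759) ≈ 154.14*I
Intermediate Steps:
P(M) = 53 + M
sqrt(-23611 + P(-201)) = sqrt(-23611 + (53 - 201)) = sqrt(-23611 - 148) = sqrt(-23759) = I*sqrt(23759)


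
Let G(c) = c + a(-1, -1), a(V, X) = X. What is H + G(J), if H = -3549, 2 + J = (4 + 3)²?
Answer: -3503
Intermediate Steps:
J = 47 (J = -2 + (4 + 3)² = -2 + 7² = -2 + 49 = 47)
G(c) = -1 + c (G(c) = c - 1 = -1 + c)
H + G(J) = -3549 + (-1 + 47) = -3549 + 46 = -3503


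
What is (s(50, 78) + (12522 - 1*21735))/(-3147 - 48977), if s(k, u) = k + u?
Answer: 9085/52124 ≈ 0.17430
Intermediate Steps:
(s(50, 78) + (12522 - 1*21735))/(-3147 - 48977) = ((50 + 78) + (12522 - 1*21735))/(-3147 - 48977) = (128 + (12522 - 21735))/(-52124) = (128 - 9213)*(-1/52124) = -9085*(-1/52124) = 9085/52124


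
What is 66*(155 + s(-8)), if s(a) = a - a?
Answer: 10230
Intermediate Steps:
s(a) = 0
66*(155 + s(-8)) = 66*(155 + 0) = 66*155 = 10230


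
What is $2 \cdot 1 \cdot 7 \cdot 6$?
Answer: $84$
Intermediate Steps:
$2 \cdot 1 \cdot 7 \cdot 6 = 2 \cdot 7 \cdot 6 = 14 \cdot 6 = 84$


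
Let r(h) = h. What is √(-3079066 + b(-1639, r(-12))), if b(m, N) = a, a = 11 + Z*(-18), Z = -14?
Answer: I*√3078803 ≈ 1754.7*I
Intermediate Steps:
a = 263 (a = 11 - 14*(-18) = 11 + 252 = 263)
b(m, N) = 263
√(-3079066 + b(-1639, r(-12))) = √(-3079066 + 263) = √(-3078803) = I*√3078803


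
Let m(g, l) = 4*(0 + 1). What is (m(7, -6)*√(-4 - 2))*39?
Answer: 156*I*√6 ≈ 382.12*I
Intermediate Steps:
m(g, l) = 4 (m(g, l) = 4*1 = 4)
(m(7, -6)*√(-4 - 2))*39 = (4*√(-4 - 2))*39 = (4*√(-6))*39 = (4*(I*√6))*39 = (4*I*√6)*39 = 156*I*√6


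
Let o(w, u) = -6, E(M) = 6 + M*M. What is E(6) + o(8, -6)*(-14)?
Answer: 126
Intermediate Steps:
E(M) = 6 + M**2
E(6) + o(8, -6)*(-14) = (6 + 6**2) - 6*(-14) = (6 + 36) + 84 = 42 + 84 = 126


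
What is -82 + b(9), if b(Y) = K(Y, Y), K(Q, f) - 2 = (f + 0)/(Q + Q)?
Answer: -159/2 ≈ -79.500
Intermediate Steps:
K(Q, f) = 2 + f/(2*Q) (K(Q, f) = 2 + (f + 0)/(Q + Q) = 2 + f/((2*Q)) = 2 + f*(1/(2*Q)) = 2 + f/(2*Q))
b(Y) = 5/2 (b(Y) = 2 + Y/(2*Y) = 2 + ½ = 5/2)
-82 + b(9) = -82 + 5/2 = -159/2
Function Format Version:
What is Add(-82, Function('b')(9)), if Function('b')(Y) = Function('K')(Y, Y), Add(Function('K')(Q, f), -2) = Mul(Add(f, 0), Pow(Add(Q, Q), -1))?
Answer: Rational(-159, 2) ≈ -79.500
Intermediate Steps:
Function('K')(Q, f) = Add(2, Mul(Rational(1, 2), f, Pow(Q, -1))) (Function('K')(Q, f) = Add(2, Mul(Add(f, 0), Pow(Add(Q, Q), -1))) = Add(2, Mul(f, Pow(Mul(2, Q), -1))) = Add(2, Mul(f, Mul(Rational(1, 2), Pow(Q, -1)))) = Add(2, Mul(Rational(1, 2), f, Pow(Q, -1))))
Function('b')(Y) = Rational(5, 2) (Function('b')(Y) = Add(2, Mul(Rational(1, 2), Y, Pow(Y, -1))) = Add(2, Rational(1, 2)) = Rational(5, 2))
Add(-82, Function('b')(9)) = Add(-82, Rational(5, 2)) = Rational(-159, 2)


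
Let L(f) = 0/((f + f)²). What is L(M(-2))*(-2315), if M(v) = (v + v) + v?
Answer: 0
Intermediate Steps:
M(v) = 3*v (M(v) = 2*v + v = 3*v)
L(f) = 0 (L(f) = 0/((2*f)²) = 0/((4*f²)) = 0*(1/(4*f²)) = 0)
L(M(-2))*(-2315) = 0*(-2315) = 0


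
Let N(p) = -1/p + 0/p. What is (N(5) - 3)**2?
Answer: 256/25 ≈ 10.240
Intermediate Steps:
N(p) = -1/p (N(p) = -1/p + 0 = -1/p)
(N(5) - 3)**2 = (-1/5 - 3)**2 = (-16/5)**2 = 256/25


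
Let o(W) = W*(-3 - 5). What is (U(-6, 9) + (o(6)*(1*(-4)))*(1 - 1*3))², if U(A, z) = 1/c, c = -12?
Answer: 21242881/144 ≈ 1.4752e+5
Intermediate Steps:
U(A, z) = -1/12 (U(A, z) = 1/(-12) = -1/12)
o(W) = -8*W (o(W) = W*(-8) = -8*W)
(U(-6, 9) + (o(6)*(1*(-4)))*(1 - 1*3))² = (-1/12 + ((-8*6)*(1*(-4)))*(1 - 1*3))² = (-1/12 + (-48*(-4))*(1 - 3))² = (-1/12 + 192*(-2))² = (-1/12 - 384)² = (-4609/12)² = 21242881/144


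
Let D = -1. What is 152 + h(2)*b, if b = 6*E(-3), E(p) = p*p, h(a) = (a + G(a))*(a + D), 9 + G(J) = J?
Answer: -118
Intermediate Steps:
G(J) = -9 + J
h(a) = (-1 + a)*(-9 + 2*a) (h(a) = (a + (-9 + a))*(a - 1) = (-9 + 2*a)*(-1 + a) = (-1 + a)*(-9 + 2*a))
E(p) = p**2
b = 54 (b = 6*(-3)**2 = 6*9 = 54)
152 + h(2)*b = 152 + (9 - 11*2 + 2*2**2)*54 = 152 + (9 - 22 + 2*4)*54 = 152 + (9 - 22 + 8)*54 = 152 - 5*54 = 152 - 270 = -118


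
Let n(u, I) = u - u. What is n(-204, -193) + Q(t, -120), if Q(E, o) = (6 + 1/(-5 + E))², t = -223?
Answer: 1868689/51984 ≈ 35.947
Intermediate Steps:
n(u, I) = 0
n(-204, -193) + Q(t, -120) = 0 + (-29 + 6*(-223))²/(-5 - 223)² = 0 + (-29 - 1338)²/(-228)² = 0 + (-1367)²*(1/51984) = 0 + 1868689*(1/51984) = 0 + 1868689/51984 = 1868689/51984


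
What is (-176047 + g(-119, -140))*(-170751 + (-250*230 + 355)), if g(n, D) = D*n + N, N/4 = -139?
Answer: 36450369928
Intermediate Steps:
N = -556 (N = 4*(-139) = -556)
g(n, D) = -556 + D*n (g(n, D) = D*n - 556 = -556 + D*n)
(-176047 + g(-119, -140))*(-170751 + (-250*230 + 355)) = (-176047 + (-556 - 140*(-119)))*(-170751 + (-250*230 + 355)) = (-176047 + (-556 + 16660))*(-170751 + (-57500 + 355)) = (-176047 + 16104)*(-170751 - 57145) = -159943*(-227896) = 36450369928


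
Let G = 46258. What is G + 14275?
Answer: 60533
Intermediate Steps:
G + 14275 = 46258 + 14275 = 60533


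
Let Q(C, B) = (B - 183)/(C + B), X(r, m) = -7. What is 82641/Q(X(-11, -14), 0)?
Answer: 192829/61 ≈ 3161.1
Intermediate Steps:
Q(C, B) = (-183 + B)/(B + C)
82641/Q(X(-11, -14), 0) = 82641/(((-183 + 0)/(0 - 7))) = 82641/((-183/(-7))) = 82641/((-1/7*(-183))) = 82641/(183/7) = 82641*(7/183) = 192829/61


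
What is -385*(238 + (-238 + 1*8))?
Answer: -3080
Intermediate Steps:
-385*(238 + (-238 + 1*8)) = -385*(238 + (-238 + 8)) = -385*(238 - 230) = -385*8 = -3080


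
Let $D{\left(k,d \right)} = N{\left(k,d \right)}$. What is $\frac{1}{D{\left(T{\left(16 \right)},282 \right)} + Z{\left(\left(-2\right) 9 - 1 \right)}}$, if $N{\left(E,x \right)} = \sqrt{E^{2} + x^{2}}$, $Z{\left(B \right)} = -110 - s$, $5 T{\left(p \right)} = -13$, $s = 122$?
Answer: $\frac{200}{22161} + \frac{5 \sqrt{1988269}}{642669} \approx 0.019995$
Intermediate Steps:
$T{\left(p \right)} = - \frac{13}{5}$ ($T{\left(p \right)} = \frac{1}{5} \left(-13\right) = - \frac{13}{5}$)
$Z{\left(B \right)} = -232$ ($Z{\left(B \right)} = -110 - 122 = -232$)
$D{\left(k,d \right)} = \sqrt{d^{2} + k^{2}}$ ($D{\left(k,d \right)} = \sqrt{k^{2} + d^{2}} = \sqrt{d^{2} + k^{2}}$)
$\frac{1}{D{\left(T{\left(16 \right)},282 \right)} + Z{\left(\left(-2\right) 9 - 1 \right)}} = \frac{1}{\sqrt{282^{2} + \left(- \frac{13}{5}\right)^{2}} - 232} = \frac{1}{\sqrt{79524 + \frac{169}{25}} - 232} = \frac{1}{\sqrt{\frac{1988269}{25}} - 232} = \frac{1}{\frac{\sqrt{1988269}}{5} - 232} = \frac{1}{-232 + \frac{\sqrt{1988269}}{5}}$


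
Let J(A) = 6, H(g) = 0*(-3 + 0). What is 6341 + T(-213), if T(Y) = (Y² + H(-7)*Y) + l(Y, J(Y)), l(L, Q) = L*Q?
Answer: 50432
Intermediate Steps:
H(g) = 0 (H(g) = 0*(-3) = 0)
T(Y) = Y² + 6*Y (T(Y) = (Y² + 0*Y) + Y*6 = (Y² + 0) + 6*Y = Y² + 6*Y)
6341 + T(-213) = 6341 - 213*(6 - 213) = 6341 - 213*(-207) = 6341 + 44091 = 50432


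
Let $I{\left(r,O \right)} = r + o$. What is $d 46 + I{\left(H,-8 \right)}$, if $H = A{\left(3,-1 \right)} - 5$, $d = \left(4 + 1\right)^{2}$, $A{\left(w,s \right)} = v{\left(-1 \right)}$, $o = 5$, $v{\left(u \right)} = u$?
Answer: $1149$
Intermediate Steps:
$A{\left(w,s \right)} = -1$
$d = 25$ ($d = 5^{2} = 25$)
$H = -6$ ($H = -1 - 5 = -6$)
$I{\left(r,O \right)} = 5 + r$ ($I{\left(r,O \right)} = r + 5 = 5 + r$)
$d 46 + I{\left(H,-8 \right)} = 25 \cdot 46 + \left(5 - 6\right) = 1150 - 1 = 1149$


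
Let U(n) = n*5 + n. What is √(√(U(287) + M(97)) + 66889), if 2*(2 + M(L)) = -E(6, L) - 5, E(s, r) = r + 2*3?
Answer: √(66889 + 7*√34) ≈ 258.71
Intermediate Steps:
E(s, r) = 6 + r (E(s, r) = r + 6 = 6 + r)
U(n) = 6*n (U(n) = 5*n + n = 6*n)
M(L) = -15/2 - L/2 (M(L) = -2 + (-(6 + L) - 5)/2 = -2 + ((-6 - L) - 5)/2 = -2 + (-11 - L)/2 = -2 + (-11/2 - L/2) = -15/2 - L/2)
√(√(U(287) + M(97)) + 66889) = √(√(6*287 + (-15/2 - ½*97)) + 66889) = √(√(1722 + (-15/2 - 97/2)) + 66889) = √(√(1722 - 56) + 66889) = √(√1666 + 66889) = √(7*√34 + 66889) = √(66889 + 7*√34)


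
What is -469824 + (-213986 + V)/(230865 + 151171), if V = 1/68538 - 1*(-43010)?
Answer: -12301875520240319/26183983368 ≈ -4.6982e+5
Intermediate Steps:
V = 2947819381/68538 (V = 1/68538 + 43010 = 2947819381/68538 ≈ 43010.)
-469824 + (-213986 + V)/(230865 + 151171) = -469824 + (-213986 + 2947819381/68538)/(230865 + 151171) = -469824 - 11718353087/68538/382036 = -469824 - 11718353087/68538*1/382036 = -469824 - 11718353087/26183983368 = -12301875520240319/26183983368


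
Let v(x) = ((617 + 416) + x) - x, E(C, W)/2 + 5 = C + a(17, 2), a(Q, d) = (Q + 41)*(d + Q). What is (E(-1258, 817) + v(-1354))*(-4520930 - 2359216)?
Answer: -4891783806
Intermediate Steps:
a(Q, d) = (41 + Q)*(Q + d)
E(C, W) = 2194 + 2*C (E(C, W) = -10 + 2*(C + (17² + 41*17 + 41*2 + 17*2)) = -10 + 2*(C + (289 + 697 + 82 + 34)) = -10 + 2*(C + 1102) = -10 + 2*(1102 + C) = -10 + (2204 + 2*C) = 2194 + 2*C)
v(x) = 1033 (v(x) = (1033 + x) - x = 1033)
(E(-1258, 817) + v(-1354))*(-4520930 - 2359216) = ((2194 + 2*(-1258)) + 1033)*(-4520930 - 2359216) = ((2194 - 2516) + 1033)*(-6880146) = (-322 + 1033)*(-6880146) = 711*(-6880146) = -4891783806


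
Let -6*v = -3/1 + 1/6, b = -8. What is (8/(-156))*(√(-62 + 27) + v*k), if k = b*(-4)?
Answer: -272/351 - 2*I*√35/39 ≈ -0.77493 - 0.30339*I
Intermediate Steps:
k = 32 (k = -8*(-4) = 32)
v = 17/36 (v = -(-3/1 + 1/6)/6 = -(-3*1 + 1*(⅙))/6 = -(-3 + ⅙)/6 = -⅙*(-17/6) = 17/36 ≈ 0.47222)
(8/(-156))*(√(-62 + 27) + v*k) = (8/(-156))*(√(-62 + 27) + (17/36)*32) = (8*(-1/156))*(√(-35) + 136/9) = -2*(I*√35 + 136/9)/39 = -2*(136/9 + I*√35)/39 = -272/351 - 2*I*√35/39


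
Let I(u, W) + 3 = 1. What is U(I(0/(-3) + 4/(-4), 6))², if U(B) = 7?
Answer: 49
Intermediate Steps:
I(u, W) = -2 (I(u, W) = -3 + 1 = -2)
U(I(0/(-3) + 4/(-4), 6))² = 7² = 49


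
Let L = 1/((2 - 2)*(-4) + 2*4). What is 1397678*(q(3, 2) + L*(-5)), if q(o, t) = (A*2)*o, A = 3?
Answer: 97138621/4 ≈ 2.4285e+7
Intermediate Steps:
q(o, t) = 6*o (q(o, t) = (3*2)*o = 6*o)
L = ⅛ (L = 1/(0*(-4) + 8) = 1/(0 + 8) = 1/8 = ⅛ ≈ 0.12500)
1397678*(q(3, 2) + L*(-5)) = 1397678*(6*3 + (⅛)*(-5)) = 1397678*(18 - 5/8) = 1397678*(139/8) = 97138621/4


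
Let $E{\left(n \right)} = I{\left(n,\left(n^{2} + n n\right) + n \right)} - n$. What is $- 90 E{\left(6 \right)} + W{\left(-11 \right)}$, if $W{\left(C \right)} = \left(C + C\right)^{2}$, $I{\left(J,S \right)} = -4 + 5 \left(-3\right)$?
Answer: $2734$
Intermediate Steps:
$I{\left(J,S \right)} = -19$ ($I{\left(J,S \right)} = -4 - 15 = -19$)
$W{\left(C \right)} = 4 C^{2}$ ($W{\left(C \right)} = \left(2 C\right)^{2} = 4 C^{2}$)
$E{\left(n \right)} = -19 - n$
$- 90 E{\left(6 \right)} + W{\left(-11 \right)} = - 90 \left(-19 - 6\right) + 4 \left(-11\right)^{2} = - 90 \left(-19 - 6\right) + 4 \cdot 121 = \left(-90\right) \left(-25\right) + 484 = 2250 + 484 = 2734$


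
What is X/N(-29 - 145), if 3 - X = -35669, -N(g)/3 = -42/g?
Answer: -147784/3 ≈ -49261.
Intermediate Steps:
N(g) = 126/g (N(g) = -(-126)/g = 126/g)
X = 35672 (X = 3 - 1*(-35669) = 3 + 35669 = 35672)
X/N(-29 - 145) = 35672/((126/(-29 - 145))) = 35672/((126/(-174))) = 35672/((126*(-1/174))) = 35672/(-21/29) = 35672*(-29/21) = -147784/3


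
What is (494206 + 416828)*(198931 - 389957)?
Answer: -174031180884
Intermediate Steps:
(494206 + 416828)*(198931 - 389957) = 911034*(-191026) = -174031180884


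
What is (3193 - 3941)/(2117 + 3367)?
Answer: -187/1371 ≈ -0.13640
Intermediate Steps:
(3193 - 3941)/(2117 + 3367) = -748/5484 = -748*1/5484 = -187/1371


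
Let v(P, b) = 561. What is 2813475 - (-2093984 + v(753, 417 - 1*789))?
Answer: 4906898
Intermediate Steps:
2813475 - (-2093984 + v(753, 417 - 1*789)) = 2813475 - (-2093984 + 561) = 2813475 - 1*(-2093423) = 2813475 + 2093423 = 4906898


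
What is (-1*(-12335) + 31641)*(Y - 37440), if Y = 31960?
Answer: -240988480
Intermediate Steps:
(-1*(-12335) + 31641)*(Y - 37440) = (-1*(-12335) + 31641)*(31960 - 37440) = (12335 + 31641)*(-5480) = 43976*(-5480) = -240988480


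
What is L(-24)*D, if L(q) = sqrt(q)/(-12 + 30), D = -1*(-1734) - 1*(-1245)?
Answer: 331*I*sqrt(6) ≈ 810.78*I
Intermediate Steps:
D = 2979 (D = 1734 + 1245 = 2979)
L(q) = sqrt(q)/18
L(-24)*D = (sqrt(-24)/18)*2979 = ((2*I*sqrt(6))/18)*2979 = (I*sqrt(6)/9)*2979 = 331*I*sqrt(6)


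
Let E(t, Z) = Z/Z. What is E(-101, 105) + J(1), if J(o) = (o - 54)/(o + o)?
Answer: -51/2 ≈ -25.500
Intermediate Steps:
E(t, Z) = 1
J(o) = (-54 + o)/(2*o) (J(o) = (-54 + o)/((2*o)) = (-54 + o)*(1/(2*o)) = (-54 + o)/(2*o))
E(-101, 105) + J(1) = 1 + (1/2)*(-54 + 1)/1 = 1 + (1/2)*1*(-53) = 1 - 53/2 = -51/2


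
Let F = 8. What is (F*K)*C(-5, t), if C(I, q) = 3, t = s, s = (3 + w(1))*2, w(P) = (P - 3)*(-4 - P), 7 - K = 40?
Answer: -792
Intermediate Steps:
K = -33 (K = 7 - 1*40 = 7 - 40 = -33)
w(P) = (-4 - P)*(-3 + P) (w(P) = (-3 + P)*(-4 - P) = (-4 - P)*(-3 + P))
s = 26 (s = (3 + (12 - 1*1 - 1*1²))*2 = (3 + (12 - 1 - 1*1))*2 = (3 + (12 - 1 - 1))*2 = (3 + 10)*2 = 13*2 = 26)
t = 26
(F*K)*C(-5, t) = (8*(-33))*3 = -264*3 = -792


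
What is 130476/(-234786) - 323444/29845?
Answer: -13305696534/1167864695 ≈ -11.393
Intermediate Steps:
130476/(-234786) - 323444/29845 = 130476*(-1/234786) - 323444*1/29845 = -21746/39131 - 323444/29845 = -13305696534/1167864695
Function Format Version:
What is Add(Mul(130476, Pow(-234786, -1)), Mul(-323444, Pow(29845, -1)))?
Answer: Rational(-13305696534, 1167864695) ≈ -11.393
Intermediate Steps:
Add(Mul(130476, Pow(-234786, -1)), Mul(-323444, Pow(29845, -1))) = Add(Mul(130476, Rational(-1, 234786)), Mul(-323444, Rational(1, 29845))) = Add(Rational(-21746, 39131), Rational(-323444, 29845)) = Rational(-13305696534, 1167864695)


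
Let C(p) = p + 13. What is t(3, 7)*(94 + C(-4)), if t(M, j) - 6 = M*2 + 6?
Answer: 1854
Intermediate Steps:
t(M, j) = 12 + 2*M (t(M, j) = 6 + (M*2 + 6) = 6 + (2*M + 6) = 6 + (6 + 2*M) = 12 + 2*M)
C(p) = 13 + p
t(3, 7)*(94 + C(-4)) = (12 + 2*3)*(94 + (13 - 4)) = (12 + 6)*(94 + 9) = 18*103 = 1854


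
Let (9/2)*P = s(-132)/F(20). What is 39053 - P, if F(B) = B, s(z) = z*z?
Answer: 194297/5 ≈ 38859.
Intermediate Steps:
s(z) = z²
P = 968/5 (P = 2*((-132)²/20)/9 = 2*(17424*(1/20))/9 = (2/9)*(4356/5) = 968/5 ≈ 193.60)
39053 - P = 39053 - 1*968/5 = 39053 - 968/5 = 194297/5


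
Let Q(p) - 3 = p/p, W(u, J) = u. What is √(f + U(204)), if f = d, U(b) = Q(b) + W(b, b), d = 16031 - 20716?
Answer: 11*I*√37 ≈ 66.91*I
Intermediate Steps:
Q(p) = 4 (Q(p) = 3 + p/p = 3 + 1 = 4)
d = -4685
U(b) = 4 + b
f = -4685
√(f + U(204)) = √(-4685 + (4 + 204)) = √(-4685 + 208) = √(-4477) = 11*I*√37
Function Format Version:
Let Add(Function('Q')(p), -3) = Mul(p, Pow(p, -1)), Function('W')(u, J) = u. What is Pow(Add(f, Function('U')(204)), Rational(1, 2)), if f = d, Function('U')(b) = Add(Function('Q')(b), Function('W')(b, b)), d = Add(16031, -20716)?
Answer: Mul(11, I, Pow(37, Rational(1, 2))) ≈ Mul(66.910, I)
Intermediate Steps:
Function('Q')(p) = 4 (Function('Q')(p) = Add(3, Mul(p, Pow(p, -1))) = Add(3, 1) = 4)
d = -4685
Function('U')(b) = Add(4, b)
f = -4685
Pow(Add(f, Function('U')(204)), Rational(1, 2)) = Pow(Add(-4685, Add(4, 204)), Rational(1, 2)) = Pow(Add(-4685, 208), Rational(1, 2)) = Pow(-4477, Rational(1, 2)) = Mul(11, I, Pow(37, Rational(1, 2)))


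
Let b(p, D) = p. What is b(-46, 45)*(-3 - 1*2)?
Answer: 230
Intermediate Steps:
b(-46, 45)*(-3 - 1*2) = -46*(-3 - 1*2) = -46*(-3 - 2) = -46*(-5) = 230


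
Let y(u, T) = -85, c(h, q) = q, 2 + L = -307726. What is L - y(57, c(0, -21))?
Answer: -307643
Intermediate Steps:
L = -307728 (L = -2 - 307726 = -307728)
L - y(57, c(0, -21)) = -307728 - 1*(-85) = -307728 + 85 = -307643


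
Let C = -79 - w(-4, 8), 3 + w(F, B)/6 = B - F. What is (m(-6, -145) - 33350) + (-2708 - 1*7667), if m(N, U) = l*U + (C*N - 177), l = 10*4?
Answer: -48904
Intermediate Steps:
w(F, B) = -18 - 6*F + 6*B (w(F, B) = -18 + 6*(B - F) = -18 + (-6*F + 6*B) = -18 - 6*F + 6*B)
l = 40
C = -133 (C = -79 - (-18 - 6*(-4) + 6*8) = -79 - (-18 + 24 + 48) = -79 - 1*54 = -79 - 54 = -133)
m(N, U) = -177 - 133*N + 40*U (m(N, U) = 40*U + (-133*N - 177) = 40*U + (-177 - 133*N) = -177 - 133*N + 40*U)
(m(-6, -145) - 33350) + (-2708 - 1*7667) = ((-177 - 133*(-6) + 40*(-145)) - 33350) + (-2708 - 1*7667) = ((-177 + 798 - 5800) - 33350) + (-2708 - 7667) = (-5179 - 33350) - 10375 = -38529 - 10375 = -48904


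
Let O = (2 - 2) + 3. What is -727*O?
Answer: -2181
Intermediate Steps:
O = 3 (O = 0 + 3 = 3)
-727*O = -727*3 = -2181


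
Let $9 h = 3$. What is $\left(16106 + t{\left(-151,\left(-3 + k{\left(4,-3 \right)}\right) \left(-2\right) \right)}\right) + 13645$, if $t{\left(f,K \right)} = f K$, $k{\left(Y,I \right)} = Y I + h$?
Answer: $\frac{75965}{3} \approx 25322.0$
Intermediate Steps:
$h = \frac{1}{3}$ ($h = \frac{1}{9} \cdot 3 = \frac{1}{3} \approx 0.33333$)
$k{\left(Y,I \right)} = \frac{1}{3} + I Y$ ($k{\left(Y,I \right)} = Y I + \frac{1}{3} = I Y + \frac{1}{3} = \frac{1}{3} + I Y$)
$t{\left(f,K \right)} = K f$
$\left(16106 + t{\left(-151,\left(-3 + k{\left(4,-3 \right)}\right) \left(-2\right) \right)}\right) + 13645 = \left(16106 + \left(-3 + \left(\frac{1}{3} - 12\right)\right) \left(-2\right) \left(-151\right)\right) + 13645 = \left(16106 + \left(-3 - \frac{35}{3}\right) \left(-2\right) \left(-151\right)\right) + 13645 = \left(16106 + \left(- \frac{44}{3}\right) \left(-2\right) \left(-151\right)\right) + 13645 = \left(16106 + \frac{88}{3} \left(-151\right)\right) + 13645 = \left(16106 - \frac{13288}{3}\right) + 13645 = \frac{35030}{3} + 13645 = \frac{75965}{3}$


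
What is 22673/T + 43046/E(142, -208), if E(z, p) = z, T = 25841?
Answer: 557785626/1834711 ≈ 304.02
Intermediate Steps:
22673/T + 43046/E(142, -208) = 22673/25841 + 43046/142 = 22673*(1/25841) + 43046*(1/142) = 22673/25841 + 21523/71 = 557785626/1834711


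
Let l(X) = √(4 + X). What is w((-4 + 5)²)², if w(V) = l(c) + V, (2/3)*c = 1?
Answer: 13/2 + √22 ≈ 11.190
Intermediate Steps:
c = 3/2 (c = (3/2)*1 = 3/2 ≈ 1.5000)
w(V) = V + √22/2 (w(V) = √(4 + 3/2) + V = √(11/2) + V = √22/2 + V = V + √22/2)
w((-4 + 5)²)² = ((-4 + 5)² + √22/2)² = (1² + √22/2)² = (1 + √22/2)²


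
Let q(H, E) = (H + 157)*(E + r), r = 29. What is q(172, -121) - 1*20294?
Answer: -50562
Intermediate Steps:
q(H, E) = (29 + E)*(157 + H) (q(H, E) = (H + 157)*(E + 29) = (157 + H)*(29 + E) = (29 + E)*(157 + H))
q(172, -121) - 1*20294 = (4553 + 29*172 + 157*(-121) - 121*172) - 1*20294 = (4553 + 4988 - 18997 - 20812) - 20294 = -30268 - 20294 = -50562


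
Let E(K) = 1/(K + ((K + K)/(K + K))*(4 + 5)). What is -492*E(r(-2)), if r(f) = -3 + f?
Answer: -123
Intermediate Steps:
E(K) = 1/(9 + K) (E(K) = 1/(K + ((2*K)/((2*K)))*9) = 1/(K + ((2*K)*(1/(2*K)))*9) = 1/(K + 1*9) = 1/(K + 9) = 1/(9 + K))
-492*E(r(-2)) = -492/(9 + (-3 - 2)) = -492/(9 - 5) = -492/4 = -492*1/4 = -123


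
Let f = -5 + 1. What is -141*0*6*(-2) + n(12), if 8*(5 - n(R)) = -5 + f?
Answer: 49/8 ≈ 6.1250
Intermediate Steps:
f = -4
n(R) = 49/8 (n(R) = 5 - (-5 - 4)/8 = 5 - 1/8*(-9) = 5 + 9/8 = 49/8)
-141*0*6*(-2) + n(12) = -141*0*6*(-2) + 49/8 = -0*(-2) + 49/8 = -141*0 + 49/8 = 0 + 49/8 = 49/8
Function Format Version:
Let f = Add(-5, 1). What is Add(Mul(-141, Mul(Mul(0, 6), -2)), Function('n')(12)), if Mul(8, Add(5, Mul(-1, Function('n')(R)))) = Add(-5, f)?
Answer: Rational(49, 8) ≈ 6.1250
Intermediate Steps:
f = -4
Function('n')(R) = Rational(49, 8) (Function('n')(R) = Add(5, Mul(Rational(-1, 8), Add(-5, -4))) = Add(5, Mul(Rational(-1, 8), -9)) = Add(5, Rational(9, 8)) = Rational(49, 8))
Add(Mul(-141, Mul(Mul(0, 6), -2)), Function('n')(12)) = Add(Mul(-141, Mul(Mul(0, 6), -2)), Rational(49, 8)) = Add(Mul(-141, Mul(0, -2)), Rational(49, 8)) = Add(Mul(-141, 0), Rational(49, 8)) = Add(0, Rational(49, 8)) = Rational(49, 8)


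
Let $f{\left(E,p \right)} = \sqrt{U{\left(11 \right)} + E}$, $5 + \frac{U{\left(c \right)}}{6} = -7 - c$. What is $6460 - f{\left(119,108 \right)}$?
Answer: $6460 - i \sqrt{19} \approx 6460.0 - 4.3589 i$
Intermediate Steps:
$U{\left(c \right)} = -72 - 6 c$ ($U{\left(c \right)} = -30 + 6 \left(-7 - c\right) = -30 - \left(42 + 6 c\right) = -72 - 6 c$)
$f{\left(E,p \right)} = \sqrt{-138 + E}$ ($f{\left(E,p \right)} = \sqrt{\left(-72 - 66\right) + E} = \sqrt{-138 + E}$)
$6460 - f{\left(119,108 \right)} = 6460 - \sqrt{-138 + 119} = 6460 - \sqrt{-19} = 6460 - i \sqrt{19}$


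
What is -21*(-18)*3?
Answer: 1134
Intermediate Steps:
-21*(-18)*3 = 378*3 = 1134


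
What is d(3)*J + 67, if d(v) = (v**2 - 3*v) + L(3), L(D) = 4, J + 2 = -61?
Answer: -185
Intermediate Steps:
J = -63 (J = -2 - 61 = -63)
d(v) = 4 + v**2 - 3*v (d(v) = (v**2 - 3*v) + 4 = 4 + v**2 - 3*v)
d(3)*J + 67 = (4 + 3**2 - 3*3)*(-63) + 67 = (4 + 9 - 9)*(-63) + 67 = 4*(-63) + 67 = -252 + 67 = -185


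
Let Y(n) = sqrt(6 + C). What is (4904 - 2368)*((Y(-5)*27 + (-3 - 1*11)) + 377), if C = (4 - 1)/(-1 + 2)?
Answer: 1125984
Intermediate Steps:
C = 3 (C = 3/1 = 3*1 = 3)
Y(n) = 3 (Y(n) = sqrt(6 + 3) = sqrt(9) = 3)
(4904 - 2368)*((Y(-5)*27 + (-3 - 1*11)) + 377) = (4904 - 2368)*((3*27 + (-3 - 1*11)) + 377) = 2536*((81 + (-3 - 11)) + 377) = 2536*((81 - 14) + 377) = 2536*(67 + 377) = 2536*444 = 1125984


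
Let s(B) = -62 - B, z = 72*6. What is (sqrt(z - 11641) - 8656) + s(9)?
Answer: -8727 + I*sqrt(11209) ≈ -8727.0 + 105.87*I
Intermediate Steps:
z = 432
(sqrt(z - 11641) - 8656) + s(9) = (sqrt(432 - 11641) - 8656) + (-62 - 1*9) = (sqrt(-11209) - 8656) + (-62 - 9) = (I*sqrt(11209) - 8656) - 71 = (-8656 + I*sqrt(11209)) - 71 = -8727 + I*sqrt(11209)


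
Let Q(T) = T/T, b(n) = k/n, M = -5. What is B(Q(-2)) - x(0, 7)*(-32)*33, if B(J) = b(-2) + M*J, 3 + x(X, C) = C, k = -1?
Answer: 8439/2 ≈ 4219.5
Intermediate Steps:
x(X, C) = -3 + C
b(n) = -1/n
Q(T) = 1
B(J) = ½ - 5*J (B(J) = -1/(-2) - 5*J = -1*(-½) - 5*J = ½ - 5*J)
B(Q(-2)) - x(0, 7)*(-32)*33 = (½ - 5*1) - (-3 + 7)*(-32)*33 = (½ - 5) - 4*(-32)*33 = -9/2 - (-128)*33 = -9/2 - 1*(-4224) = -9/2 + 4224 = 8439/2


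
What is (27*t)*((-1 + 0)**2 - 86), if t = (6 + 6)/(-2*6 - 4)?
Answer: 6885/4 ≈ 1721.3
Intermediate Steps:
t = -3/4 (t = 12/(-12 - 4) = 12/(-16) = 12*(-1/16) = -3/4 ≈ -0.75000)
(27*t)*((-1 + 0)**2 - 86) = (27*(-3/4))*((-1 + 0)**2 - 86) = -81*((-1)**2 - 86)/4 = -81*(1 - 86)/4 = -81/4*(-85) = 6885/4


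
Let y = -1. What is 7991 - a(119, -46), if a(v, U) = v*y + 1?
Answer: 8109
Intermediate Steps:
a(v, U) = 1 - v (a(v, U) = v*(-1) + 1 = -v + 1 = 1 - v)
7991 - a(119, -46) = 7991 - (1 - 1*119) = 7991 - (1 - 119) = 7991 - 1*(-118) = 7991 + 118 = 8109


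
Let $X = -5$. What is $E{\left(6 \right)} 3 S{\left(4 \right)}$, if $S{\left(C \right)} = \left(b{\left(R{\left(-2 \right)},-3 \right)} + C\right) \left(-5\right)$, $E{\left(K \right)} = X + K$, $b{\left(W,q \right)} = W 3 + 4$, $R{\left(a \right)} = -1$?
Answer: $-75$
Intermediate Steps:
$b{\left(W,q \right)} = 4 + 3 W$ ($b{\left(W,q \right)} = 3 W + 4 = 4 + 3 W$)
$E{\left(K \right)} = -5 + K$
$S{\left(C \right)} = -5 - 5 C$ ($S{\left(C \right)} = \left(\left(4 + 3 \left(-1\right)\right) + C\right) \left(-5\right) = \left(\left(4 - 3\right) + C\right) \left(-5\right) = \left(1 + C\right) \left(-5\right) = -5 - 5 C$)
$E{\left(6 \right)} 3 S{\left(4 \right)} = \left(-5 + 6\right) 3 \left(-5 - 20\right) = 1 \cdot 3 \left(-5 - 20\right) = 3 \left(-25\right) = -75$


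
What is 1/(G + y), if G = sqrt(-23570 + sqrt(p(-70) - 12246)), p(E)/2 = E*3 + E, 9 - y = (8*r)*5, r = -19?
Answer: 1/(769 + sqrt(-23570 + I*sqrt(12806))) ≈ 0.00125 - 0.00024943*I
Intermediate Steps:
y = 769 (y = 9 - 8*(-19)*5 = 9 - (-152)*5 = 9 - 1*(-760) = 9 + 760 = 769)
p(E) = 8*E (p(E) = 2*(E*3 + E) = 2*(3*E + E) = 2*(4*E) = 8*E)
G = sqrt(-23570 + I*sqrt(12806)) (G = sqrt(-23570 + sqrt(8*(-70) - 12246)) = sqrt(-23570 + sqrt(-560 - 12246)) = sqrt(-23570 + sqrt(-12806)) = sqrt(-23570 + I*sqrt(12806)) ≈ 0.3685 + 153.53*I)
1/(G + y) = 1/(sqrt(-23570 + I*sqrt(12806)) + 769) = 1/(769 + sqrt(-23570 + I*sqrt(12806)))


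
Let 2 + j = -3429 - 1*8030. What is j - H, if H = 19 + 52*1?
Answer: -11532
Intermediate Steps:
j = -11461 (j = -2 + (-3429 - 1*8030) = -2 + (-3429 - 8030) = -2 - 11459 = -11461)
H = 71 (H = 19 + 52 = 71)
j - H = -11461 - 1*71 = -11461 - 71 = -11532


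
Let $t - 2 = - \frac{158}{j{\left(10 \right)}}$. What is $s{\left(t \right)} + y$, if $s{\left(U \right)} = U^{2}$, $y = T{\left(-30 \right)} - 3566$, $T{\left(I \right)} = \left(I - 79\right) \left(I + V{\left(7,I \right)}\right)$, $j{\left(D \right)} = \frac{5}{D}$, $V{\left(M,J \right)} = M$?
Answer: $97537$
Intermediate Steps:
$T{\left(I \right)} = \left(-79 + I\right) \left(7 + I\right)$ ($T{\left(I \right)} = \left(I - 79\right) \left(I + 7\right) = \left(-79 + I\right) \left(7 + I\right)$)
$y = -1059$ ($y = \left(-553 + \left(-30\right)^{2} - -2160\right) - 3566 = \left(-553 + 900 + 2160\right) - 3566 = 2507 - 3566 = -1059$)
$t = -314$ ($t = 2 - \frac{158}{5 \cdot \frac{1}{10}} = 2 - 158 \frac{1}{\frac{1}{2}} = 2 - 316 = -314$)
$s{\left(t \right)} + y = \left(-314\right)^{2} - 1059 = 98596 - 1059 = 97537$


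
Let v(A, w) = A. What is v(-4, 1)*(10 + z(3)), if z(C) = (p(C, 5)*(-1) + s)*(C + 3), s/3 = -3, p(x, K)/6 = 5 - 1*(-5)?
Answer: 1616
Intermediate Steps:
p(x, K) = 60 (p(x, K) = 6*(5 - 1*(-5)) = 6*(5 + 5) = 6*10 = 60)
s = -9 (s = 3*(-3) = -9)
z(C) = -207 - 69*C (z(C) = (60*(-1) - 9)*(C + 3) = (-60 - 9)*(3 + C) = -69*(3 + C) = -207 - 69*C)
v(-4, 1)*(10 + z(3)) = -4*(10 + (-207 - 69*3)) = -4*(10 + (-207 - 207)) = -4*(10 - 414) = -4*(-404) = 1616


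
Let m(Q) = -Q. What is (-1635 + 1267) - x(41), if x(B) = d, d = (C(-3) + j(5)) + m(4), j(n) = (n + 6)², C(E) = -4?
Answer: -481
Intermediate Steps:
j(n) = (6 + n)²
d = 113 (d = (-4 + (6 + 5)²) - 1*4 = (-4 + 11²) - 4 = (-4 + 121) - 4 = 117 - 4 = 113)
x(B) = 113
(-1635 + 1267) - x(41) = (-1635 + 1267) - 1*113 = -368 - 113 = -481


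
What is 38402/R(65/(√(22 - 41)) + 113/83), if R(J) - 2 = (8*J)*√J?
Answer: 47751523729/(2486929 + 4*√1577*(2147 - 5395*I*√19)^(3/2)) ≈ -49.96 + 66.353*I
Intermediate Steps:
R(J) = 2 + 8*J^(3/2) (R(J) = 2 + (8*J)*√J = 2 + 8*J^(3/2))
38402/R(65/(√(22 - 41)) + 113/83) = 38402/(2 + 8*(65/(√(22 - 41)) + 113/83)^(3/2)) = 38402/(2 + 8*(65/(√(-19)) + 113*(1/83))^(3/2)) = 38402/(2 + 8*(65/((I*√19)) + 113/83)^(3/2)) = 38402/(2 + 8*(65*(-I*√19/19) + 113/83)^(3/2)) = 38402/(2 + 8*(-65*I*√19/19 + 113/83)^(3/2)) = 38402/(2 + 8*(113/83 - 65*I*√19/19)^(3/2))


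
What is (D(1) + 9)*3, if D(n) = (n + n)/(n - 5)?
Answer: 51/2 ≈ 25.500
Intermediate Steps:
D(n) = 2*n/(-5 + n) (D(n) = (2*n)/(-5 + n) = 2*n/(-5 + n))
(D(1) + 9)*3 = (2*1/(-5 + 1) + 9)*3 = (2*1/(-4) + 9)*3 = (2*1*(-1/4) + 9)*3 = (-1/2 + 9)*3 = (17/2)*3 = 51/2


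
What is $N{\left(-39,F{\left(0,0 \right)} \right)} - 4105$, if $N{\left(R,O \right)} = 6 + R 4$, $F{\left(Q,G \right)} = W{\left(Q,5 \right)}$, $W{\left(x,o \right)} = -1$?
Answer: $-4255$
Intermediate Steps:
$F{\left(Q,G \right)} = -1$
$N{\left(R,O \right)} = 6 + 4 R$
$N{\left(-39,F{\left(0,0 \right)} \right)} - 4105 = \left(6 + 4 \left(-39\right)\right) - 4105 = \left(6 - 156\right) - 4105 = -150 - 4105 = -4255$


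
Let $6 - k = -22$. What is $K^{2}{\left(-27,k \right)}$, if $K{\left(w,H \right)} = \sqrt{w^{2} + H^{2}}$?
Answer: $1513$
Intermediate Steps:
$k = 28$ ($k = 6 - -22 = 6 + 22 = 28$)
$K{\left(w,H \right)} = \sqrt{H^{2} + w^{2}}$
$K^{2}{\left(-27,k \right)} = \left(\sqrt{28^{2} + \left(-27\right)^{2}}\right)^{2} = \left(\sqrt{784 + 729}\right)^{2} = \left(\sqrt{1513}\right)^{2} = 1513$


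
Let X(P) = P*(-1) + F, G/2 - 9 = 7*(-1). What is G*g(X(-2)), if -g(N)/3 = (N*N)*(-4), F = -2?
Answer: 0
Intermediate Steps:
G = 4 (G = 18 + 2*(7*(-1)) = 18 + 2*(-7) = 18 - 14 = 4)
X(P) = -2 - P (X(P) = P*(-1) - 2 = -P - 2 = -2 - P)
g(N) = 12*N**2 (g(N) = -3*N*N*(-4) = -3*N**2*(-4) = -(-12)*N**2 = 12*N**2)
G*g(X(-2)) = 4*(12*(-2 - 1*(-2))**2) = 4*(12*(-2 + 2)**2) = 4*(12*0**2) = 4*(12*0) = 4*0 = 0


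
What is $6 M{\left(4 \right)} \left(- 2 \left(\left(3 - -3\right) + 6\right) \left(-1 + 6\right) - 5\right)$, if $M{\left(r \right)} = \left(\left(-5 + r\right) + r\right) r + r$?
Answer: $-12000$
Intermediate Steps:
$M{\left(r \right)} = r + r \left(-5 + 2 r\right)$ ($M{\left(r \right)} = \left(-5 + 2 r\right) r + r = r \left(-5 + 2 r\right) + r = r + r \left(-5 + 2 r\right)$)
$6 M{\left(4 \right)} \left(- 2 \left(\left(3 - -3\right) + 6\right) \left(-1 + 6\right) - 5\right) = 6 \cdot 2 \cdot 4 \left(-2 + 4\right) \left(- 2 \left(\left(3 - -3\right) + 6\right) \left(-1 + 6\right) - 5\right) = 6 \cdot 2 \cdot 4 \cdot 2 \left(- 2 \left(\left(3 + 3\right) + 6\right) 5 - 5\right) = 6 \cdot 16 \left(- 2 \left(6 + 6\right) 5 - 5\right) = 96 \left(- 2 \cdot 12 \cdot 5 - 5\right) = 96 \left(\left(-2\right) 60 - 5\right) = 96 \left(-120 - 5\right) = 96 \left(-125\right) = -12000$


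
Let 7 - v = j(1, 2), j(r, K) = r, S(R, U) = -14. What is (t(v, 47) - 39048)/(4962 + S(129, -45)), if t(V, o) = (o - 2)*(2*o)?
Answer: -17409/2474 ≈ -7.0368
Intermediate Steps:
v = 6 (v = 7 - 1*1 = 7 - 1 = 6)
t(V, o) = 2*o*(-2 + o) (t(V, o) = (-2 + o)*(2*o) = 2*o*(-2 + o))
(t(v, 47) - 39048)/(4962 + S(129, -45)) = (2*47*(-2 + 47) - 39048)/(4962 - 14) = (2*47*45 - 39048)/4948 = (4230 - 39048)*(1/4948) = -34818*1/4948 = -17409/2474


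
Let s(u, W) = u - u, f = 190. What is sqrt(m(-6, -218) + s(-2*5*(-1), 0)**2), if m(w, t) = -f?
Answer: I*sqrt(190) ≈ 13.784*I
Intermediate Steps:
m(w, t) = -190 (m(w, t) = -1*190 = -190)
s(u, W) = 0
sqrt(m(-6, -218) + s(-2*5*(-1), 0)**2) = sqrt(-190 + 0**2) = sqrt(-190 + 0) = sqrt(-190) = I*sqrt(190)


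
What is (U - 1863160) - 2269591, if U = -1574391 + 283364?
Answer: -5423778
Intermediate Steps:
U = -1291027
(U - 1863160) - 2269591 = (-1291027 - 1863160) - 2269591 = -3154187 - 2269591 = -5423778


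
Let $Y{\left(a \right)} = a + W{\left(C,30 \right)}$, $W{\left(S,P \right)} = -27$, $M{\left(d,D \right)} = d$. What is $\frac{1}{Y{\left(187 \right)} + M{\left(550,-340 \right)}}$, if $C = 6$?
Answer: $\frac{1}{710} \approx 0.0014085$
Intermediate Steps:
$Y{\left(a \right)} = -27 + a$ ($Y{\left(a \right)} = a - 27 = -27 + a$)
$\frac{1}{Y{\left(187 \right)} + M{\left(550,-340 \right)}} = \frac{1}{\left(-27 + 187\right) + 550} = \frac{1}{160 + 550} = \frac{1}{710}$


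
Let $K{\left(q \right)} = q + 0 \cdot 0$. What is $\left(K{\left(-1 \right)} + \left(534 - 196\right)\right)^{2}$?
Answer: $113569$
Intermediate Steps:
$K{\left(q \right)} = q$ ($K{\left(q \right)} = q + 0 = q$)
$\left(K{\left(-1 \right)} + \left(534 - 196\right)\right)^{2} = \left(-1 + \left(534 - 196\right)\right)^{2} = \left(-1 + 338\right)^{2} = 337^{2} = 113569$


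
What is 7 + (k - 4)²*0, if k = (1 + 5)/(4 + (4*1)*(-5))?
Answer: 7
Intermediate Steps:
k = -3/8 (k = 6/(4 + 4*(-5)) = 6/(4 - 20) = 6/(-16) = 6*(-1/16) = -3/8 ≈ -0.37500)
7 + (k - 4)²*0 = 7 + (-3/8 - 4)²*0 = 7 + (-35/8)²*0 = 7 + (1225/64)*0 = 7 + 0 = 7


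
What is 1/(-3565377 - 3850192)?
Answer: -1/7415569 ≈ -1.3485e-7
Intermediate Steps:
1/(-3565377 - 3850192) = 1/(-7415569) = -1/7415569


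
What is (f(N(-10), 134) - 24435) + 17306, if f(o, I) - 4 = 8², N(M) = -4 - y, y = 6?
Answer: -7061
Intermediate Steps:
N(M) = -10 (N(M) = -4 - 1*6 = -4 - 6 = -10)
f(o, I) = 68 (f(o, I) = 4 + 8² = 4 + 64 = 68)
(f(N(-10), 134) - 24435) + 17306 = (68 - 24435) + 17306 = -24367 + 17306 = -7061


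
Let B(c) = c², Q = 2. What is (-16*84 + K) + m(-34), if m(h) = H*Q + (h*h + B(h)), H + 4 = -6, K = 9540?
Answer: 10488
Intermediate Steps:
H = -10 (H = -4 - 6 = -10)
m(h) = -20 + 2*h² (m(h) = -10*2 + (h*h + h²) = -20 + (h² + h²) = -20 + 2*h²)
(-16*84 + K) + m(-34) = (-16*84 + 9540) + (-20 + 2*(-34)²) = (-1344 + 9540) + (-20 + 2*1156) = 8196 + (-20 + 2312) = 8196 + 2292 = 10488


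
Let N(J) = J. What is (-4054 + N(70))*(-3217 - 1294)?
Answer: 17971824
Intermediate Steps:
(-4054 + N(70))*(-3217 - 1294) = (-4054 + 70)*(-3217 - 1294) = -3984*(-4511) = 17971824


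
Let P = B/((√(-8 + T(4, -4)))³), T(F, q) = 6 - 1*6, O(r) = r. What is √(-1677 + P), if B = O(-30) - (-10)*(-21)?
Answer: √(-6708 - 30*I*√2)/2 ≈ 0.1295 - 40.951*I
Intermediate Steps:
B = -240 (B = -30 - (-10)*(-21) = -30 - 1*210 = -30 - 210 = -240)
T(F, q) = 0 (T(F, q) = 6 - 6 = 0)
P = -15*I*√2/2 (P = -240/(-8 + 0)^(3/2) = -240*I*√2/32 = -15*I*√2/2 ≈ -10.607*I)
√(-1677 + P) = √(-1677 - 15*I*√2/2)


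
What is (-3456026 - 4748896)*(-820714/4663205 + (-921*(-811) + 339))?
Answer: -28591465070467768392/4663205 ≈ -6.1313e+12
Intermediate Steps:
(-3456026 - 4748896)*(-820714/4663205 + (-921*(-811) + 339)) = -8204922*(-820714*1/4663205 + (746931 + 339)) = -8204922*(-820714/4663205 + 747270) = -8204922*3484672379636/4663205 = -28591465070467768392/4663205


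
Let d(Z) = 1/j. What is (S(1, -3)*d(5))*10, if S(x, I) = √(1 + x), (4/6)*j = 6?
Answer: 10*√2/9 ≈ 1.5713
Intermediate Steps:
j = 9 (j = (3/2)*6 = 9)
d(Z) = ⅑ (d(Z) = 1/9 = ⅑)
(S(1, -3)*d(5))*10 = (√(1 + 1)*(⅑))*10 = (√2*(⅑))*10 = (√2/9)*10 = 10*√2/9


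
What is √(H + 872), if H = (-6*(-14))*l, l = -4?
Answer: 2*√134 ≈ 23.152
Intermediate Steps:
H = -336 (H = -6*(-14)*(-4) = 84*(-4) = -336)
√(H + 872) = √(-336 + 872) = √536 = 2*√134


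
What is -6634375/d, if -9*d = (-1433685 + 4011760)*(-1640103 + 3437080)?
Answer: 2388375/185309659171 ≈ 1.2889e-5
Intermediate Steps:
d = -4632741479275/9 (d = -(-1433685 + 4011760)*(-1640103 + 3437080)/9 = -2578075*1796977/9 = -1/9*4632741479275 = -4632741479275/9 ≈ -5.1475e+11)
-6634375/d = -6634375/(-4632741479275/9) = -6634375*(-9/4632741479275) = 2388375/185309659171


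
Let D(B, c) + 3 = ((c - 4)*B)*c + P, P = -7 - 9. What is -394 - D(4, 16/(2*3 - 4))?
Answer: -503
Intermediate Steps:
P = -16
D(B, c) = -19 + B*c*(-4 + c) (D(B, c) = -3 + (((c - 4)*B)*c - 16) = -3 + (((-4 + c)*B)*c - 16) = -3 + ((B*(-4 + c))*c - 16) = -3 + (B*c*(-4 + c) - 16) = -3 + (-16 + B*c*(-4 + c)) = -19 + B*c*(-4 + c))
-394 - D(4, 16/(2*3 - 4)) = -394 - (-19 + 4*(16/(2*3 - 4))² - 4*4*16/(2*3 - 4)) = -394 - (-19 + 4*(16/(6 - 4))² - 4*4*16/(6 - 4)) = -394 - (-19 + 4*(16/2)² - 4*4*16/2) = -394 - (-19 + 4*(16*(½))² - 4*4*16*(½)) = -394 - (-19 + 4*8² - 4*4*8) = -394 - (-19 + 4*64 - 128) = -394 - (-19 + 256 - 128) = -394 - 1*109 = -394 - 109 = -503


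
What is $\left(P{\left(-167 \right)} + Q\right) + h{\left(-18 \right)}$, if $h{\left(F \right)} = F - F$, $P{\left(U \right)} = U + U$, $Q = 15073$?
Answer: $14739$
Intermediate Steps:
$P{\left(U \right)} = 2 U$
$h{\left(F \right)} = 0$
$\left(P{\left(-167 \right)} + Q\right) + h{\left(-18 \right)} = \left(2 \left(-167\right) + 15073\right) + 0 = \left(-334 + 15073\right) + 0 = 14739 + 0 = 14739$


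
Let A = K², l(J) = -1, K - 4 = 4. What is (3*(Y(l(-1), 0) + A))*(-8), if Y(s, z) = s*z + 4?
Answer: -1632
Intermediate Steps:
K = 8 (K = 4 + 4 = 8)
Y(s, z) = 4 + s*z
A = 64 (A = 8² = 64)
(3*(Y(l(-1), 0) + A))*(-8) = (3*((4 - 1*0) + 64))*(-8) = (3*((4 + 0) + 64))*(-8) = (3*(4 + 64))*(-8) = (3*68)*(-8) = 204*(-8) = -1632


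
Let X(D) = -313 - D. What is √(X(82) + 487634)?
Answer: √487239 ≈ 698.03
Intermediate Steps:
√(X(82) + 487634) = √((-313 - 1*82) + 487634) = √((-313 - 82) + 487634) = √(-395 + 487634) = √487239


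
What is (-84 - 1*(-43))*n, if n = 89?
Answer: -3649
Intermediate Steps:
(-84 - 1*(-43))*n = (-84 - 1*(-43))*89 = (-84 + 43)*89 = -41*89 = -3649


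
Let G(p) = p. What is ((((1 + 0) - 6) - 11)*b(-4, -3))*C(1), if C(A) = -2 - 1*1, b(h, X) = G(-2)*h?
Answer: 384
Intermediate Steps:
b(h, X) = -2*h
C(A) = -3 (C(A) = -2 - 1 = -3)
((((1 + 0) - 6) - 11)*b(-4, -3))*C(1) = ((((1 + 0) - 6) - 11)*(-2*(-4)))*(-3) = (((1 - 6) - 11)*8)*(-3) = ((-5 - 11)*8)*(-3) = -16*8*(-3) = -128*(-3) = 384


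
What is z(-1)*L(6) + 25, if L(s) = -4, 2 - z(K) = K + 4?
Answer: 29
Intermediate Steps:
z(K) = -2 - K (z(K) = 2 - (K + 4) = 2 - (4 + K) = 2 + (-4 - K) = -2 - K)
z(-1)*L(6) + 25 = (-2 - 1*(-1))*(-4) + 25 = (-2 + 1)*(-4) + 25 = -1*(-4) + 25 = 4 + 25 = 29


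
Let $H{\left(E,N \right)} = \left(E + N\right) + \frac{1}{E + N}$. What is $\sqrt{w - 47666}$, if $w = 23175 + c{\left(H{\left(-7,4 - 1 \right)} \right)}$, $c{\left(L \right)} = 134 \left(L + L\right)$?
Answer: $i \sqrt{25630} \approx 160.09 i$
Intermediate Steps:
$H{\left(E,N \right)} = E + N + \frac{1}{E + N}$
$c{\left(L \right)} = 268 L$ ($c{\left(L \right)} = 134 \cdot 2 L = 268 L$)
$w = 22036$ ($w = 23175 + 268 \frac{1 + \left(-7\right)^{2} + \left(4 - 1\right)^{2} + 2 \left(-7\right) \left(4 - 1\right)}{-7 + \left(4 - 1\right)} = 23175 + 268 \frac{1 + 49 + \left(4 - 1\right)^{2} + 2 \left(-7\right) \left(4 - 1\right)}{-7 + \left(4 - 1\right)} = 23175 + 268 \frac{1 + 49 + 3^{2} + 2 \left(-7\right) 3}{-7 + 3} = 23175 + 268 \frac{1 + 49 + 9 - 42}{-4} = 23175 + 268 \left(\left(- \frac{1}{4}\right) 17\right) = 23175 + 268 \left(- \frac{17}{4}\right) = 23175 - 1139 = 22036$)
$\sqrt{w - 47666} = \sqrt{22036 - 47666} = \sqrt{-25630} = i \sqrt{25630}$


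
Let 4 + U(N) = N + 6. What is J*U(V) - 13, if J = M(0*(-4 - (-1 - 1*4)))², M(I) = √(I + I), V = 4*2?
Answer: -13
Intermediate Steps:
V = 8
U(N) = 2 + N (U(N) = -4 + (N + 6) = -4 + (6 + N) = 2 + N)
M(I) = √2*√I (M(I) = √(2*I) = √2*√I)
J = 0 (J = (√2*√(0*(-4 - (-1 - 1*4))))² = (√2*√(0*(-4 - (-1 - 4))))² = (√2*√(0*(-4 - 1*(-5))))² = (√2*√(0*(-4 + 5)))² = (√2*√(0*1))² = (√2*√0)² = (√2*0)² = 0² = 0)
J*U(V) - 13 = 0*(2 + 8) - 13 = 0*10 - 13 = 0 - 13 = -13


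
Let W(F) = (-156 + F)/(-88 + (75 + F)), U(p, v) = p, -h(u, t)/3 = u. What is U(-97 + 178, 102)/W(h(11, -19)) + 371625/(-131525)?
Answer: 621963/36827 ≈ 16.889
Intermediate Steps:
h(u, t) = -3*u
W(F) = (-156 + F)/(-13 + F)
U(-97 + 178, 102)/W(h(11, -19)) + 371625/(-131525) = (-97 + 178)/(((-156 - 3*11)/(-13 - 3*11))) + 371625/(-131525) = 81/(((-156 - 33)/(-13 - 33))) + 371625*(-1/131525) = 81/((-189/(-46))) - 14865/5261 = 81/((-1/46*(-189))) - 14865/5261 = 81/(189/46) - 14865/5261 = 81*(46/189) - 14865/5261 = 138/7 - 14865/5261 = 621963/36827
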